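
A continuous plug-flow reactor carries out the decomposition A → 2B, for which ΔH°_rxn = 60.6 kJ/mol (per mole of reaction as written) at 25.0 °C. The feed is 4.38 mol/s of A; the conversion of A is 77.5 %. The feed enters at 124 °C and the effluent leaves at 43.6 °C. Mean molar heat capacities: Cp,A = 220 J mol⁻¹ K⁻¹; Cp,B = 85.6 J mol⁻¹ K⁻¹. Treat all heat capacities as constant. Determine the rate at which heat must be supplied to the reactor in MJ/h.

Q_in = 451 MJ/h

Extent of reaction ξ = 0.775 × 4.38 = 3.3945 mol/s
Reaction term: ξ·ΔH°_rxn = 3.3945 × 60.6 = 205.71 kJ/s
Sensible, feed 124→25 °C: -95.396 kJ/s
Outlet flows (mol/s): A 0.9855, B 6.789
Sensible, products 25→43.6 °C: 14.842 kJ/s
Q = ΔH = 125.15 kJ/s = 125.15 kW
Heat supplied = 450.55 MJ/h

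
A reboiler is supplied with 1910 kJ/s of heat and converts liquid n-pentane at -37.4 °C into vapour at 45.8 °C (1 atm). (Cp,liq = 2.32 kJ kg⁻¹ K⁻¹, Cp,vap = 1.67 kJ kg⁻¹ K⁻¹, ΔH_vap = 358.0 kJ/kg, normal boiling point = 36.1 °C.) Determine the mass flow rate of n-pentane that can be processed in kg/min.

ṁ = 210 kg/min

Δh = 2.32×(36.1−-37.4) + 358.0 + 1.67×(45.8−36.1) = 544.72 kJ/kg
Q = 1910 kJ/s = 1910 kJ/s = 114600 kJ/min
ṁ = Q/Δh = 114600 / 544.72 = 210.38 kg/min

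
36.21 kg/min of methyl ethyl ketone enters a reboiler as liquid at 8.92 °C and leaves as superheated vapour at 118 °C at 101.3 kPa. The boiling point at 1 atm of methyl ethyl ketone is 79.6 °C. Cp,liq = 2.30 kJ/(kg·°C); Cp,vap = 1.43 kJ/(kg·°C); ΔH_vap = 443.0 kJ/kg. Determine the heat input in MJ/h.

liquid 8.92→79.6 °C: 162.56 kJ/kg
vaporisation at 79.6 °C: 443 kJ/kg
vapour 79.6→118 °C: 54.912 kJ/kg
Δh = 162.56 + 443 + 54.912 = 660.48 kJ/kg
Q = ṁ·Δh = 36.21 kg/min × 660.48 kJ/kg = 23916 kJ/min
|Q| = 398.6 kW = 1435 MJ/h

Q = 1430 MJ/h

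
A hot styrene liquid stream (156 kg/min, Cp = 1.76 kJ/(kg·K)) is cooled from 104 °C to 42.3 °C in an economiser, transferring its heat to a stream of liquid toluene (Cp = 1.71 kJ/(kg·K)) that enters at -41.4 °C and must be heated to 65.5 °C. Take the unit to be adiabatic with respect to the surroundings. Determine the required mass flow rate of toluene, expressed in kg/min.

Heat released by hot stream: Q = 156 × 1.76 × (104 − 42.3) = 16940 kJ/min
Energy balance on cold side (adiabatic exchanger): Q = ṁ_c·Cp_c·(T_c,out − T_c,in)
ṁ_c = 16940 / [1.71 × (65.5 − -41.4)] = 92.672 kg/min

ṁ_c = 92.7 kg/min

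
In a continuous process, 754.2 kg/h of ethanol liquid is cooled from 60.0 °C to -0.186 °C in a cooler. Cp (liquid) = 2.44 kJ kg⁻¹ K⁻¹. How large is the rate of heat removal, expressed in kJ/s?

Q = ṁ·Cp·ΔT = 754.2 × 2.44 × (-0.186 − 60.0) = -110760 kJ/h
Converting: 110760 / 3600 s = 30.766 kW

Q_c = 30.8 kJ/s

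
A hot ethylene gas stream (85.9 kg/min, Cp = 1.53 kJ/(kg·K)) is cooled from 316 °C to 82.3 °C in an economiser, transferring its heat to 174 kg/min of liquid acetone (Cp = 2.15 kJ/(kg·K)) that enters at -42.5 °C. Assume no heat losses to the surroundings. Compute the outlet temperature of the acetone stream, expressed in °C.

T_c,out = 39.6 °C

Heat released by hot stream: Q = 85.9 × 1.53 × (316 − 82.3) = 30714 kJ/min
Energy balance on cold side (adiabatic exchanger): Q = ṁ_c·Cp_c·(T_c,out − T_c,in)
T_c,out = -42.5 + 30714/(174 × 2.15) = 39.602 °C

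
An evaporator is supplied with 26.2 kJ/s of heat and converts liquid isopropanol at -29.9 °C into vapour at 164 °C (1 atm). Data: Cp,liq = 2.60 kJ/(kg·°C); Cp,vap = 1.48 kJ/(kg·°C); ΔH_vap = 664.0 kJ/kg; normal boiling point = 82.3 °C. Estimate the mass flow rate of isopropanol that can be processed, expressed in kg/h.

Δh = 2.60×(82.3−-29.9) + 664.0 + 1.48×(164−82.3) = 1076.6 kJ/kg
Q = 26.2 kJ/s = 26.2 kJ/s = 94320 kJ/h
ṁ = Q/Δh = 94320 / 1076.6 = 87.606 kg/h

ṁ = 87.6 kg/h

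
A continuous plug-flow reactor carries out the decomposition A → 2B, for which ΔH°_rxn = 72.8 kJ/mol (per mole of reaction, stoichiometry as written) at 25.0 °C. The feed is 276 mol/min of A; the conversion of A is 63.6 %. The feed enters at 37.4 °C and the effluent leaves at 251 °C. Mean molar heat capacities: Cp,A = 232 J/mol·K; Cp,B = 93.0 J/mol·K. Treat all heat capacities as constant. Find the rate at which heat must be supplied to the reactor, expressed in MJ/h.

Q_in = 1480 MJ/h

Extent of reaction ξ = 0.636 × 276 = 175.54 mol/min
Reaction term: ξ·ΔH°_rxn = 175.54 × 72.8 = 12779 kJ/min
Sensible, feed 37.4→25 °C: -794 kJ/min
Outlet flows (mol/min): A 100.46, B 351.07
Sensible, products 25→251 °C: 12646 kJ/min
Q = ΔH = 24631 kJ/min = 410.52 kW
Heat supplied = 1477.9 MJ/h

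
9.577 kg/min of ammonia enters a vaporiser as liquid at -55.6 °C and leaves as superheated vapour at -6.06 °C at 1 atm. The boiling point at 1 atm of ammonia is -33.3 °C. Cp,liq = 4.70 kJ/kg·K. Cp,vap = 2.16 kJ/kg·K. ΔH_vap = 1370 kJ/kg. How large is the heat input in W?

liquid -55.6→-33.3 °C: 104.81 kJ/kg
vaporisation at -33.3 °C: 1370 kJ/kg
vapour -33.3→-6.06 °C: 58.838 kJ/kg
Δh = 104.81 + 1370 + 58.838 = 1533.6 kJ/kg
Q = ṁ·Δh = 9.577 kg/min × 1533.6 kJ/kg = 14688 kJ/min
|Q| = 244.8 kW = 244800 W

Q = 245000 W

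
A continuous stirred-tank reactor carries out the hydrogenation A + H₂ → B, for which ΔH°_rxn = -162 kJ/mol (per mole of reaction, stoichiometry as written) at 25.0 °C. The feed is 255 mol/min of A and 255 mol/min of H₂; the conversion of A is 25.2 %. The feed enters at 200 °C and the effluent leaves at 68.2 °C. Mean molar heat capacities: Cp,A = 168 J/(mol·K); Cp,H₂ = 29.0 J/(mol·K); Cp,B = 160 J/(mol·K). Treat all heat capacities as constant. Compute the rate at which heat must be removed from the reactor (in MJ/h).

Extent of reaction ξ = 0.252 × 255 = 64.26 mol/min
Reaction term: ξ·ΔH°_rxn = 64.26 × -162 = -10410 kJ/min
Sensible, feed 200→25 °C: -8791.1 kJ/min
Outlet flows (mol/min): A 190.74, H₂ 190.74, B 64.26
Sensible, products 25→68.2 °C: 2067.4 kJ/min
Q = ΔH = -17134 kJ/min = -285.56 kW
Heat removed = 1028 MJ/h

Q_out = 1030 MJ/h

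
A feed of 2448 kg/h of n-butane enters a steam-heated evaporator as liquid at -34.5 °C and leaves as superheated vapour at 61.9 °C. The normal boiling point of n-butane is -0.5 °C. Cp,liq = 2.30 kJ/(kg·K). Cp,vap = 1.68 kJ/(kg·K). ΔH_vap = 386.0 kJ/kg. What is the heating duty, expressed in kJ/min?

liquid -34.5→-0.5 °C: 78.2 kJ/kg
vaporisation at -0.5 °C: 386 kJ/kg
vapour -0.5→61.9 °C: 104.83 kJ/kg
Δh = 78.2 + 386 + 104.83 = 569.03 kJ/kg
Q = ṁ·Δh = 2448 kg/h × 569.03 kJ/kg = 1.393e+06 kJ/h
|Q| = 386.94 kW = 23217 kJ/min

Q = 23200 kJ/min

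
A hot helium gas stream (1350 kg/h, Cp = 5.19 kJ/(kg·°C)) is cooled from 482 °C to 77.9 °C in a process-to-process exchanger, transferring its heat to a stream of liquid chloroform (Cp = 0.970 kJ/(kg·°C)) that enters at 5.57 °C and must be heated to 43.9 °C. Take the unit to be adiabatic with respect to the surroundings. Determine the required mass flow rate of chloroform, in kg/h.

Heat released by hot stream: Q = 1350 × 5.19 × (482 − 77.9) = 2.8313e+06 kJ/h
Energy balance on cold side (adiabatic exchanger): Q = ṁ_c·Cp_c·(T_c,out − T_c,in)
ṁ_c = 2.8313e+06 / [0.970 × (43.9 − 5.57)] = 76152 kg/h

ṁ_c = 76200 kg/h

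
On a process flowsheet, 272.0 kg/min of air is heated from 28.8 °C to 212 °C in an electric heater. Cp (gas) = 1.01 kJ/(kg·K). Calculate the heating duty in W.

Q = 839000 W

Q = ṁ·Cp·ΔT = 272.0 × 1.01 × (212 − 28.8) = 50329 kJ/min
Converting: 50329 / 60 s = 838.81 kW
Heating duty = 838810 W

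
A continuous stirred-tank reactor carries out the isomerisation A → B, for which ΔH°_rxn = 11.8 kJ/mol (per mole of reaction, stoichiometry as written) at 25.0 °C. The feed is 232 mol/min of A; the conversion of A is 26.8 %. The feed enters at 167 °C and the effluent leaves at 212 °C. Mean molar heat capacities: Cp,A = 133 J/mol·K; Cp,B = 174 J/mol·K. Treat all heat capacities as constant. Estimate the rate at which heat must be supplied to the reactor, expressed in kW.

Extent of reaction ξ = 0.268 × 232 = 62.176 mol/min
Reaction term: ξ·ΔH°_rxn = 62.176 × 11.8 = 733.68 kJ/min
Sensible, feed 167→25 °C: -4381.6 kJ/min
Outlet flows (mol/min): A 169.82, B 62.176
Sensible, products 25→212 °C: 6246.8 kJ/min
Q = ΔH = 2598.9 kJ/min = 43.315 kW
Heat supplied = 43.315 kW

Q_in = 43.3 kW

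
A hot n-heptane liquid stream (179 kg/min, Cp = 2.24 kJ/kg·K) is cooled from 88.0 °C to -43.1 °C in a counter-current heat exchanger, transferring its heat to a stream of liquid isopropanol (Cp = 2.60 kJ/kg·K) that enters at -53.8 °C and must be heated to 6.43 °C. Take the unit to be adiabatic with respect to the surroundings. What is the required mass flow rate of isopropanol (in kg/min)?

Heat released by hot stream: Q = 179 × 2.24 × (88.0 − -43.1) = 52566 kJ/min
Energy balance on cold side (adiabatic exchanger): Q = ṁ_c·Cp_c·(T_c,out − T_c,in)
ṁ_c = 52566 / [2.60 × (6.43 − -53.8)] = 335.67 kg/min

ṁ_c = 336 kg/min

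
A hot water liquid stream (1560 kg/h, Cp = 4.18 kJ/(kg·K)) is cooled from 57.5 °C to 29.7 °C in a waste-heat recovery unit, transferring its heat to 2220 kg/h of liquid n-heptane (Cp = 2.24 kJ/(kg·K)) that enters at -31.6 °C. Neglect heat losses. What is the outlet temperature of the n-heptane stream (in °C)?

T_c,out = 4.85 °C

Heat released by hot stream: Q = 1560 × 4.18 × (57.5 − 29.7) = 181280 kJ/h
Energy balance on cold side (adiabatic exchanger): Q = ṁ_c·Cp_c·(T_c,out − T_c,in)
T_c,out = -31.6 + 181280/(2220 × 2.24) = 4.854 °C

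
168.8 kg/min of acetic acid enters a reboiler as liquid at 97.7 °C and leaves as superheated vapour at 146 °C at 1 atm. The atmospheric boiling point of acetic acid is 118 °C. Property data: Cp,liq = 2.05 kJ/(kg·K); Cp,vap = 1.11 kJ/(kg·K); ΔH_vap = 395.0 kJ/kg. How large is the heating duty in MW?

Q = 1.32 MW

liquid 97.7→118 °C: 41.615 kJ/kg
vaporisation at 118 °C: 395 kJ/kg
vapour 118→146 °C: 31.08 kJ/kg
Δh = 41.615 + 395 + 31.08 = 467.69 kJ/kg
Q = ṁ·Δh = 168.8 kg/min × 467.69 kJ/kg = 78947 kJ/min
|Q| = 1315.8 kW = 1.3158 MW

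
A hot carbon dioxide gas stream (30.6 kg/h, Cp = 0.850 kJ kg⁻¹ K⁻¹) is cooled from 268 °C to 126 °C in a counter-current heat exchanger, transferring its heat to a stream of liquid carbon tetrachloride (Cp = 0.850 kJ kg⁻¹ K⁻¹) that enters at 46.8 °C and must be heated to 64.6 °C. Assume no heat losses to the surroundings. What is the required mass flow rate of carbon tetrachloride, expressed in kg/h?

Heat released by hot stream: Q = 30.6 × 0.850 × (268 − 126) = 3693.4 kJ/h
Energy balance on cold side (adiabatic exchanger): Q = ṁ_c·Cp_c·(T_c,out − T_c,in)
ṁ_c = 3693.4 / [0.850 × (64.6 − 46.8)] = 244.11 kg/h

ṁ_c = 244 kg/h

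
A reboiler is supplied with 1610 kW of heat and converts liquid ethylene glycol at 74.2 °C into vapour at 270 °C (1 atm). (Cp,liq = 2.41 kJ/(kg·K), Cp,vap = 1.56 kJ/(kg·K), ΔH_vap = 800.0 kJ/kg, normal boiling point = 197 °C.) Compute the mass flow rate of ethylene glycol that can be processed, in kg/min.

ṁ = 79.8 kg/min

Δh = 2.41×(197−74.2) + 800.0 + 1.56×(270−197) = 1209.8 kJ/kg
Q = 1610 kW = 1610 kJ/s = 96600 kJ/min
ṁ = Q/Δh = 96600 / 1209.8 = 79.846 kg/min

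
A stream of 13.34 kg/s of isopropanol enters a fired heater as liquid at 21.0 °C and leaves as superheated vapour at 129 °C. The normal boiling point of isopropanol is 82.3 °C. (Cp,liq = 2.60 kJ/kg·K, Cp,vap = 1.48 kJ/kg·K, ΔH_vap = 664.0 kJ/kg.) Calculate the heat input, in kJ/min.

liquid 21.0→82.3 °C: 159.38 kJ/kg
vaporisation at 82.3 °C: 664 kJ/kg
vapour 82.3→129 °C: 69.116 kJ/kg
Δh = 159.38 + 664 + 69.116 = 892.5 kJ/kg
Q = ṁ·Δh = 13.34 kg/s × 892.5 kJ/kg = 11906 kJ/s
|Q| = 11906 kW = 714350 kJ/min

Q = 714000 kJ/min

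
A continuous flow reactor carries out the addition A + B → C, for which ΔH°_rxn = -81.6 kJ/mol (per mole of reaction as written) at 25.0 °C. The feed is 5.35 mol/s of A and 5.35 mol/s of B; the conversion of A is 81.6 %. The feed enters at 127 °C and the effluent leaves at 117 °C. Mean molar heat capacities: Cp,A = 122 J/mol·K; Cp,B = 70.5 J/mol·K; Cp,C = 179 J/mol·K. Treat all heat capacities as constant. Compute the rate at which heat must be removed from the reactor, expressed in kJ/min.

Q_out = 22300 kJ/min

Extent of reaction ξ = 0.816 × 5.35 = 4.3656 mol/s
Reaction term: ξ·ΔH°_rxn = 4.3656 × -81.6 = -356.23 kJ/s
Sensible, feed 127→25 °C: -105.05 kJ/s
Outlet flows (mol/s): A 0.9844, B 0.9844, C 4.3656
Sensible, products 25→117 °C: 89.326 kJ/s
Q = ΔH = -371.95 kJ/s = -371.95 kW
Heat removed = 22317 kJ/min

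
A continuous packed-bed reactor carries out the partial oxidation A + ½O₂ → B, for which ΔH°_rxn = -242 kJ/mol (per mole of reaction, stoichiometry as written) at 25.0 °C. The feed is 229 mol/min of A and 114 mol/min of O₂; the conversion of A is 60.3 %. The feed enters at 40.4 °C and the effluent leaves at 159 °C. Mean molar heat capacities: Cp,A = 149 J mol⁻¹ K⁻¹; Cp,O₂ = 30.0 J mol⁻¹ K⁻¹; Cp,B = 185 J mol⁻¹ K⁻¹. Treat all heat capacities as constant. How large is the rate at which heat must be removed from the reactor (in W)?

Q_out = 476000 W

Extent of reaction ξ = 0.603 × 229 = 138.09 mol/min
Reaction term: ξ·ΔH°_rxn = 138.09 × -242 = -33417 kJ/min
Sensible, feed 40.4→25 °C: -578.13 kJ/min
Outlet flows (mol/min): A 90.913, O₂ 44.957, B 138.09
Sensible, products 25→159 °C: 5419.1 kJ/min
Q = ΔH = -28576 kJ/min = -476.27 kW
Heat removed = 476270 W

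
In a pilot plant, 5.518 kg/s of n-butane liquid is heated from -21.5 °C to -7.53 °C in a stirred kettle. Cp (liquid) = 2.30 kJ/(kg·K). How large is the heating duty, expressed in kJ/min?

Q = ṁ·Cp·ΔT = 5.518 × 2.30 × (-7.53 − -21.5) = 177.3 kJ/s
Heating duty = 10638 kJ/min

Q = 10600 kJ/min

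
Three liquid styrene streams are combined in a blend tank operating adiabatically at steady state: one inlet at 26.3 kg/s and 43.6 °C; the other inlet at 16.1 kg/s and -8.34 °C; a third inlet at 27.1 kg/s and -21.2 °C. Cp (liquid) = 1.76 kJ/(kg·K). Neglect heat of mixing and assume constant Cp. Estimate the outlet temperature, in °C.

T_out = 6.30 °C

Energy balance with Q = 0: Σ ṁᵢCp,ᵢ(T_out − Tᵢ) = 0
Σ ṁᵢCp,ᵢTᵢ = 26.3×1.76×43.6 + 16.1×1.76×-8.34 + 27.1×1.76×-21.2 = 770.68
Σ ṁᵢCp,ᵢ = 26.3×1.76 + 16.1×1.76 + 27.1×1.76 = 122.32
T_out = 770.68 / 122.32 = 6.3005 °C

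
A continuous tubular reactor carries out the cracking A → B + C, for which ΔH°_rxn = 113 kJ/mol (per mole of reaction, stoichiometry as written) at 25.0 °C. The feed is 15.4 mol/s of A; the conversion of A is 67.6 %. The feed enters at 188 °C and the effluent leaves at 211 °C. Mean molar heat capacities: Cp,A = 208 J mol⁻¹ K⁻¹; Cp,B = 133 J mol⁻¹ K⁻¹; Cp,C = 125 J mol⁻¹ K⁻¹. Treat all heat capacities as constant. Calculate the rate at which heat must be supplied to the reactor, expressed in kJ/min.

Q_in = 80800 kJ/min

Extent of reaction ξ = 0.676 × 15.4 = 10.41 mol/s
Reaction term: ξ·ΔH°_rxn = 10.41 × 113 = 1176.4 kJ/s
Sensible, feed 188→25 °C: -522.12 kJ/s
Outlet flows (mol/s): A 4.9896, B 10.41, C 10.41
Sensible, products 25→211 °C: 692.61 kJ/s
Q = ΔH = 1346.9 kJ/s = 1346.9 kW
Heat supplied = 80812 kJ/min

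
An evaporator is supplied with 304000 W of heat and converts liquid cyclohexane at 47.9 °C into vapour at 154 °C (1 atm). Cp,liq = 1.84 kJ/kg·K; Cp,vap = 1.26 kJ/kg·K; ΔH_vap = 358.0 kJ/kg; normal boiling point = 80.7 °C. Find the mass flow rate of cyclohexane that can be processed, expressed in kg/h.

ṁ = 2140 kg/h

Δh = 1.84×(80.7−47.9) + 358.0 + 1.26×(154−80.7) = 510.71 kJ/kg
Q = 304000 W = 304 kJ/s = 1.0944e+06 kJ/h
ṁ = Q/Δh = 1.0944e+06 / 510.71 = 2142.9 kg/h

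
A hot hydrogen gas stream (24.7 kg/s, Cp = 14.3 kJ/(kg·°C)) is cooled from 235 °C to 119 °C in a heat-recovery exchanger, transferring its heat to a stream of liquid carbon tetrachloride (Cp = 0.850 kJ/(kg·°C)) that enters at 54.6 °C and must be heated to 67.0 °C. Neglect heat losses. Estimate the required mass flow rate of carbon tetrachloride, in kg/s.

Heat released by hot stream: Q = 24.7 × 14.3 × (235 − 119) = 40972 kJ/s
Energy balance on cold side (adiabatic exchanger): Q = ṁ_c·Cp_c·(T_c,out − T_c,in)
ṁ_c = 40972 / [0.850 × (67.0 − 54.6)] = 3887.3 kg/s

ṁ_c = 3890 kg/s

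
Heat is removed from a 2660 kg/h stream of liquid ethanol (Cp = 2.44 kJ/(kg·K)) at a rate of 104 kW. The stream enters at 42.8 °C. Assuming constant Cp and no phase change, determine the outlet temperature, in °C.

T_out = -14.9 °C

Q = 104 kW = 374400 kJ/h
ΔT = Q/(ṁ·Cp) = 374400/(2660×2.44) = 57.685 K
T_out = 42.8 − 57.685 = -14.885 °C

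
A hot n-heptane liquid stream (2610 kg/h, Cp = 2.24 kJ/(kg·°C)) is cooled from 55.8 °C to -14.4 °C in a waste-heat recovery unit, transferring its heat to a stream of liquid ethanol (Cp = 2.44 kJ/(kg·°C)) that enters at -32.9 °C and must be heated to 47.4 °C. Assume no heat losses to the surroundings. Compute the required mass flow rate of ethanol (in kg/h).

Heat released by hot stream: Q = 2610 × 2.24 × (55.8 − -14.4) = 410420 kJ/h
Energy balance on cold side (adiabatic exchanger): Q = ṁ_c·Cp_c·(T_c,out − T_c,in)
ṁ_c = 410420 / [2.44 × (47.4 − -32.9)] = 2094.7 kg/h

ṁ_c = 2090 kg/h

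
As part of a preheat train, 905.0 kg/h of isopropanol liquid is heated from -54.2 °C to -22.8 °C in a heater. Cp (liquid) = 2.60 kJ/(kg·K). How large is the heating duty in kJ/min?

Q = 1230 kJ/min

Q = ṁ·Cp·ΔT = 905.0 × 2.60 × (-22.8 − -54.2) = 73884 kJ/h
Converting: 73884 / 3600 s = 20.523 kW
Heating duty = 1231.4 kJ/min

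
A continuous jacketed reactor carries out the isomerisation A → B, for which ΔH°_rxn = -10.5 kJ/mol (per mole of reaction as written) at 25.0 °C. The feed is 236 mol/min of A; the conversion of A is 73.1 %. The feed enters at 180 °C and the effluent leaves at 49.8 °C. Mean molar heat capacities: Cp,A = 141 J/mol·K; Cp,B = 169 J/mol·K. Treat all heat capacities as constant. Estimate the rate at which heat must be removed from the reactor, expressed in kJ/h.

Q_out = 361000 kJ/h

Extent of reaction ξ = 0.731 × 236 = 172.52 mol/min
Reaction term: ξ·ΔH°_rxn = 172.52 × -10.5 = -1811.4 kJ/min
Sensible, feed 180→25 °C: -5157.8 kJ/min
Outlet flows (mol/min): A 63.484, B 172.52
Sensible, products 25→49.8 °C: 945.04 kJ/min
Q = ΔH = -6024.2 kJ/min = -100.4 kW
Heat removed = 361450 kJ/h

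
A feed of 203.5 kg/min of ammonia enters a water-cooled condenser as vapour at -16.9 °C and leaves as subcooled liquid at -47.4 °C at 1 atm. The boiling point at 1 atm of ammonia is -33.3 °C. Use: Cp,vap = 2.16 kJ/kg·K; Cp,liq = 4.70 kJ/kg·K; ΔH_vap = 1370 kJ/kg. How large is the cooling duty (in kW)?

vapour -16.9→-33.3 °C: -35.424 kJ/kg
condensation at -33.3 °C: -1370 kJ/kg
liquid -33.3→-47.4 °C: -66.27 kJ/kg
Δh = -35.424 + -1370 + -66.27 = -1471.7 kJ/kg
Q = ṁ·Δh = 203.5 kg/min × -1471.7 kJ/kg = -299490 kJ/min
|Q| = 4991.5 kW

Q_c = 4990 kW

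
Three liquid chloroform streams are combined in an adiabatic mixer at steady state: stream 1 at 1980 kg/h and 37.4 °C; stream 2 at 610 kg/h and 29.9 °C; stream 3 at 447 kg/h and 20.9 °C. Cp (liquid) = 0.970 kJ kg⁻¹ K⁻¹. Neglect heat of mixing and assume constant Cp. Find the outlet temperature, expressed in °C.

No heat crosses the boundary, so H_out = H_in.
T_out = Σ ṁᵢCp,ᵢTᵢ / Σ ṁᵢCp,ᵢ
      = 98584 / 2945.9 = 33.465 °C

T_out = 33.5 °C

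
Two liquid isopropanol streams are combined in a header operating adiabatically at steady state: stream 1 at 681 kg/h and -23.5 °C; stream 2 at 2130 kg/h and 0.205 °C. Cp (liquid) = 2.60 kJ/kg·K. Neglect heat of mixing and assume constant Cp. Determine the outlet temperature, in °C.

T_out = -5.54 °C

Adiabatic, steady state ⇒ Σ ṁᵢCp,ᵢ(T_out − Tᵢ) = 0
Σ ṁᵢCp,ᵢTᵢ = 681×2.60×-23.5 + 2130×2.60×0.205 = -40474
Σ ṁᵢCp,ᵢ = 681×2.60 + 2130×2.60 = 7308.6
T_out = -40474 / 7308.6 = -5.5378 °C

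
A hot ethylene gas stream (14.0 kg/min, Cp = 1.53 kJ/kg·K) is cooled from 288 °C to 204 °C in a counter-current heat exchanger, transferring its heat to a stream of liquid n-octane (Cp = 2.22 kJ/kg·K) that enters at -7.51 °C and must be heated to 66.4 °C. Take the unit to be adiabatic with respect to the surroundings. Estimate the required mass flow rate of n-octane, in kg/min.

Heat released by hot stream: Q = 14.0 × 1.53 × (288 − 204) = 1799.3 kJ/min
Energy balance on cold side (adiabatic exchanger): Q = ṁ_c·Cp_c·(T_c,out − T_c,in)
ṁ_c = 1799.3 / [2.22 × (66.4 − -7.51)] = 10.966 kg/min

ṁ_c = 11.0 kg/min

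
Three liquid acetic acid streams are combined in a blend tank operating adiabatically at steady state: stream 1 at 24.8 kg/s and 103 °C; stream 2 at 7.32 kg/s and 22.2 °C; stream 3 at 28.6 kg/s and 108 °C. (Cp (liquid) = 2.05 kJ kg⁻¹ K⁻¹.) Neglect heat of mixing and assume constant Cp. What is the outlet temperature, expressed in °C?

Adiabatic, steady state ⇒ Σ ṁᵢCp,ᵢ(T_out − Tᵢ) = 0
T_out = Σ ṁᵢCp,ᵢTᵢ / Σ ṁᵢCp,ᵢ
      = 11902 / 124.48 = 95.614 °C

T_out = 95.6 °C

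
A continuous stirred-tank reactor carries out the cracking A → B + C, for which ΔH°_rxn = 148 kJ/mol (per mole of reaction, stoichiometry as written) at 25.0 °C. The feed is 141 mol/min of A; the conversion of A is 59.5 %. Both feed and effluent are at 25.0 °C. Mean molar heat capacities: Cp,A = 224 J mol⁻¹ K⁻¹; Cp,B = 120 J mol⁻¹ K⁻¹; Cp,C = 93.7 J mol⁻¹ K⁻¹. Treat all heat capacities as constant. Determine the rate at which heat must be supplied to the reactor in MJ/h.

Extent of reaction ξ = 0.595 × 141 = 83.895 mol/min
Reaction term: ξ·ΔH°_rxn = 83.895 × 148 = 12416 kJ/min
Q = ΔH = 12416 kJ/min = 206.94 kW
Heat supplied = 744.99 MJ/h

Q_in = 745 MJ/h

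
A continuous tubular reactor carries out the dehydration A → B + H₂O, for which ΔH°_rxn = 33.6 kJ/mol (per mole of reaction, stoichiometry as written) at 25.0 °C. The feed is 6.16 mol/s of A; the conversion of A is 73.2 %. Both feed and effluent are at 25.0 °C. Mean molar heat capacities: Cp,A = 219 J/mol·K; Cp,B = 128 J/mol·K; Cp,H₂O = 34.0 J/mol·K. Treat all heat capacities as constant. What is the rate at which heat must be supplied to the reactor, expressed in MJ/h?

Q_in = 545 MJ/h

Extent of reaction ξ = 0.732 × 6.16 = 4.5091 mol/s
Reaction term: ξ·ΔH°_rxn = 4.5091 × 33.6 = 151.51 kJ/s
Q = ΔH = 151.51 kJ/s = 151.51 kW
Heat supplied = 545.42 MJ/h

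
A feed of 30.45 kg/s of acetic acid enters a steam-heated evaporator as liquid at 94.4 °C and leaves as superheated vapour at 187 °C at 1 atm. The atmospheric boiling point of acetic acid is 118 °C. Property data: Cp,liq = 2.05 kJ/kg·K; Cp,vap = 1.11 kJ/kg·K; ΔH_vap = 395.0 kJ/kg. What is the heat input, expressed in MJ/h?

liquid 94.4→118 °C: 48.38 kJ/kg
vaporisation at 118 °C: 395 kJ/kg
vapour 118→187 °C: 76.59 kJ/kg
Δh = 48.38 + 395 + 76.59 = 519.97 kJ/kg
Q = ṁ·Δh = 30.45 kg/s × 519.97 kJ/kg = 15833 kJ/s
|Q| = 15833 kW = 56999 MJ/h

Q = 57000 MJ/h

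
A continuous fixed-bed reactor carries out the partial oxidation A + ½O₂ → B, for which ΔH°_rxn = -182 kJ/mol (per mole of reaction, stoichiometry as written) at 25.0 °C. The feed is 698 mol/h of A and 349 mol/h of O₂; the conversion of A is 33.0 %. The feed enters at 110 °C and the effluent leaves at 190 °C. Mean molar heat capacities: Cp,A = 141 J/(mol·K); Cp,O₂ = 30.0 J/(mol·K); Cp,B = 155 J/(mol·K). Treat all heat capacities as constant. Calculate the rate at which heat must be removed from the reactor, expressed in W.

Q_out = 9240 W

Extent of reaction ξ = 0.330 × 698 = 230.34 mol/h
Reaction term: ξ·ΔH°_rxn = 230.34 × -182 = -41922 kJ/h
Sensible, feed 110→25 °C: -9255.5 kJ/h
Outlet flows (mol/h): A 467.66, O₂ 233.83, B 230.34
Sensible, products 25→190 °C: 17929 kJ/h
Q = ΔH = -33249 kJ/h = -9.2358 kW
Heat removed = 9235.8 W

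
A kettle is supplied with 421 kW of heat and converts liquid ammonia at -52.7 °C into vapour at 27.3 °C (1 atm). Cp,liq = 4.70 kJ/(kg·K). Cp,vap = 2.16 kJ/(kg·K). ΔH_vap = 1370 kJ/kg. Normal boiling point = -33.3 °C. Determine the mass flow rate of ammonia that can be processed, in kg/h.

Δh = 4.70×(-33.3−-52.7) + 1370 + 2.16×(27.3−-33.3) = 1592.1 kJ/kg
Q = 421 kW = 421 kJ/s = 1.5156e+06 kJ/h
ṁ = Q/Δh = 1.5156e+06 / 1592.1 = 951.96 kg/h

ṁ = 952 kg/h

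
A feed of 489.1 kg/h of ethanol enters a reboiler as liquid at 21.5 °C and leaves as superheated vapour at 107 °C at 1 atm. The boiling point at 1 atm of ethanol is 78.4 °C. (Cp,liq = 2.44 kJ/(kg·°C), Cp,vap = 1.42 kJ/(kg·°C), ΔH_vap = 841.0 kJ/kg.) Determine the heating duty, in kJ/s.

liquid 21.5→78.4 °C: 138.84 kJ/kg
vaporisation at 78.4 °C: 841 kJ/kg
vapour 78.4→107 °C: 40.612 kJ/kg
Δh = 138.84 + 841 + 40.612 = 1020.4 kJ/kg
Q = ṁ·Δh = 489.1 kg/h × 1020.4 kJ/kg = 499100 kJ/h
|Q| = 138.64 kW

Q = 139 kJ/s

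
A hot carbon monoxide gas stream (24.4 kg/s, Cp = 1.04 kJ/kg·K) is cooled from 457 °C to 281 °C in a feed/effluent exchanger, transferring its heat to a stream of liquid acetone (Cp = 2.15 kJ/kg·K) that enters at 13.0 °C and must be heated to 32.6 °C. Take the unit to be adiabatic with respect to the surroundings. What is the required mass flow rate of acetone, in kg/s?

Heat released by hot stream: Q = 24.4 × 1.04 × (457 − 281) = 4466.2 kJ/s
Energy balance on cold side (adiabatic exchanger): Q = ṁ_c·Cp_c·(T_c,out − T_c,in)
ṁ_c = 4466.2 / [2.15 × (32.6 − 13.0)] = 105.98 kg/s

ṁ_c = 106 kg/s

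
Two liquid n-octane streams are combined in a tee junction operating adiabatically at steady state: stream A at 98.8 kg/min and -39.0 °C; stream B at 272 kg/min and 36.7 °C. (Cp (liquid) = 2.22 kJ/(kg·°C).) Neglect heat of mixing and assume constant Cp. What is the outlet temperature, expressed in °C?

T_out = 16.5 °C

Adiabatic, steady state ⇒ Σ ṁᵢCp,ᵢ(T_out − Tᵢ) = 0
T_out = Σ ṁᵢCp,ᵢTᵢ / Σ ṁᵢCp,ᵢ
      = 13607 / 823.18 = 16.53 °C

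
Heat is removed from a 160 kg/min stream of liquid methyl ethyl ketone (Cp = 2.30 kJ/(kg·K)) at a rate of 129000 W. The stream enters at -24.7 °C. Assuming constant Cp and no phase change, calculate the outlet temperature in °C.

Q = 129000 W = 7740 kJ/min
ΔT = Q/(ṁ·Cp) = 7740/(160×2.30) = 21.033 K
T_out = -24.7 − 21.033 = -45.733 °C

T_out = -45.7 °C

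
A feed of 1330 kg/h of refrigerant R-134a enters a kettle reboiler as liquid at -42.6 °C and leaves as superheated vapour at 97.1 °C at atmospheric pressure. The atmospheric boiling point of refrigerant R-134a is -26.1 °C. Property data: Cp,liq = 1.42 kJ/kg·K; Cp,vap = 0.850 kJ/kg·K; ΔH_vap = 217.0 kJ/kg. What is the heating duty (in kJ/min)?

liquid -42.6→-26.1 °C: 23.43 kJ/kg
vaporisation at -26.1 °C: 217 kJ/kg
vapour -26.1→97.1 °C: 104.72 kJ/kg
Δh = 23.43 + 217 + 104.72 = 345.15 kJ/kg
Q = ṁ·Δh = 1330 kg/h × 345.15 kJ/kg = 459050 kJ/h
|Q| = 127.51 kW = 7650.8 kJ/min

Q = 7650 kJ/min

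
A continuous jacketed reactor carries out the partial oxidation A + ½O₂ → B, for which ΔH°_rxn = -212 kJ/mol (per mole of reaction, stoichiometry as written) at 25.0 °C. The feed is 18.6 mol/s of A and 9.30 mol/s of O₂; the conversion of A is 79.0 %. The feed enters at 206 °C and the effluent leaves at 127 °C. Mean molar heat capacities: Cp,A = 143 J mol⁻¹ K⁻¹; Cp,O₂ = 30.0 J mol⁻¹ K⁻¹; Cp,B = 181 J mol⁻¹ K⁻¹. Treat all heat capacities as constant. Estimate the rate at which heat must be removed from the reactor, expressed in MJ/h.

Q_out = 11900 MJ/h

Extent of reaction ξ = 0.790 × 18.6 = 14.694 mol/s
Reaction term: ξ·ΔH°_rxn = 14.694 × -212 = -3115.1 kJ/s
Sensible, feed 206→25 °C: -531.92 kJ/s
Outlet flows (mol/s): A 3.906, O₂ 1.953, B 14.694
Sensible, products 25→127 °C: 334.23 kJ/s
Q = ΔH = -3312.8 kJ/s = -3312.8 kW
Heat removed = 11926 MJ/h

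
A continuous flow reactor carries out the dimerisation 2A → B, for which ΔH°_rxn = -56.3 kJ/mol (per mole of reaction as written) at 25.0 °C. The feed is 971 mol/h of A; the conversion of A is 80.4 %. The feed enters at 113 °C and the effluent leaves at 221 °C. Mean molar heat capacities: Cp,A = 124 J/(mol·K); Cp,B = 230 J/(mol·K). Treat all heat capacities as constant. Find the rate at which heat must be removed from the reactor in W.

Extent of reaction ξ = 0.804 × 971 / 2 = 390.34 mol/h
Reaction term: ξ·ΔH°_rxn = 390.34 × -56.3 = -21976 kJ/h
Sensible, feed 113→25 °C: -10596 kJ/h
Outlet flows (mol/h): A 190.32, B 390.34
Sensible, products 25→221 °C: 22222 kJ/h
Q = ΔH = -10350 kJ/h = -2.8749 kW
Heat removed = 2874.9 W

Q_out = 2870 W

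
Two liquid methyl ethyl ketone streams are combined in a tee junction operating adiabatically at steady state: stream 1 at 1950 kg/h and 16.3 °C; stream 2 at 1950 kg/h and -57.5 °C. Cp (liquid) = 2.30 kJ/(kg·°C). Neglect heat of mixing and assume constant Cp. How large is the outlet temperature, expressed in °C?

Adiabatic, steady state ⇒ Σ ṁᵢCp,ᵢ(T_out − Tᵢ) = 0
Σ ṁᵢCp,ᵢTᵢ = 1950×2.30×16.3 + 1950×2.30×-57.5 = -184780
Σ ṁᵢCp,ᵢ = 1950×2.30 + 1950×2.30 = 8970
T_out = -184780 / 8970 = -20.6 °C

T_out = -20.6 °C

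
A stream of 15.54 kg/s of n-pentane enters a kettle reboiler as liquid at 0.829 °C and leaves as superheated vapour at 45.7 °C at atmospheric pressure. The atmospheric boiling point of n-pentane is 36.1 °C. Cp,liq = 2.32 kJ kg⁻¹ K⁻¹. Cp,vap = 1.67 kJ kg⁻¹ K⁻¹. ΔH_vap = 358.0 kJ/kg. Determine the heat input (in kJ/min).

Q = 425000 kJ/min

liquid 0.829→36.1 °C: 81.829 kJ/kg
vaporisation at 36.1 °C: 358 kJ/kg
vapour 36.1→45.7 °C: 16.032 kJ/kg
Δh = 81.829 + 358 + 16.032 = 455.86 kJ/kg
Q = ṁ·Δh = 15.54 kg/s × 455.86 kJ/kg = 7084.1 kJ/s
|Q| = 7084.1 kW = 425040 kJ/min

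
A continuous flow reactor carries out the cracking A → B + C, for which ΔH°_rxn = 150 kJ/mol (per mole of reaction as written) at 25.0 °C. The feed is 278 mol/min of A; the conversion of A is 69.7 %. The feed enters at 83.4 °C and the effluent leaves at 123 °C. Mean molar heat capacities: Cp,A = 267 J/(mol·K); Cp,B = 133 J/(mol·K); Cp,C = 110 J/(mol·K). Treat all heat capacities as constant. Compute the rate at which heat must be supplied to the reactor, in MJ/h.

Q_in = 1890 MJ/h

Extent of reaction ξ = 0.697 × 278 = 193.77 mol/min
Reaction term: ξ·ΔH°_rxn = 193.77 × 150 = 29065 kJ/min
Sensible, feed 83.4→25 °C: -4334.8 kJ/min
Outlet flows (mol/min): A 84.234, B 193.77, C 193.77
Sensible, products 25→123 °C: 6818.4 kJ/min
Q = ΔH = 31549 kJ/min = 525.81 kW
Heat supplied = 1892.9 MJ/h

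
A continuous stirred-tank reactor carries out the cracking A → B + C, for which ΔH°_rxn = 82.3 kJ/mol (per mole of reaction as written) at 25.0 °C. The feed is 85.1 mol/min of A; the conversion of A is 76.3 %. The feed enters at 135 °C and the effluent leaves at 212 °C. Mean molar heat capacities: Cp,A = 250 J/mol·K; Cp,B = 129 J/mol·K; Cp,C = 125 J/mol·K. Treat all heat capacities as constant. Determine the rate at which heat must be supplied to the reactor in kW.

Q_in = 117 kW

Extent of reaction ξ = 0.763 × 85.1 = 64.931 mol/min
Reaction term: ξ·ΔH°_rxn = 64.931 × 82.3 = 5343.8 kJ/min
Sensible, feed 135→25 °C: -2340.2 kJ/min
Outlet flows (mol/min): A 20.169, B 64.931, C 64.931
Sensible, products 25→212 °C: 4027 kJ/min
Q = ΔH = 7030.6 kJ/min = 117.18 kW
Heat supplied = 117.18 kW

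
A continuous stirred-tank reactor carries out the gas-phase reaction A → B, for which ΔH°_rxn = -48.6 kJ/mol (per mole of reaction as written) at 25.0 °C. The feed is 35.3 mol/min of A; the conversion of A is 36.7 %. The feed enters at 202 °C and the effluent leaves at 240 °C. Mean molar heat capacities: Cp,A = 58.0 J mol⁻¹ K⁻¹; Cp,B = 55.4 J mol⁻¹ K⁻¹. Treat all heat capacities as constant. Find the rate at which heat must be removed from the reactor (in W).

Extent of reaction ξ = 0.367 × 35.3 = 12.955 mol/min
Reaction term: ξ·ΔH°_rxn = 12.955 × -48.6 = -629.62 kJ/min
Sensible, feed 202→25 °C: -362.39 kJ/min
Outlet flows (mol/min): A 22.345, B 12.955
Sensible, products 25→240 °C: 432.95 kJ/min
Q = ΔH = -559.06 kJ/min = -9.3176 kW
Heat removed = 9317.6 W

Q_out = 9320 W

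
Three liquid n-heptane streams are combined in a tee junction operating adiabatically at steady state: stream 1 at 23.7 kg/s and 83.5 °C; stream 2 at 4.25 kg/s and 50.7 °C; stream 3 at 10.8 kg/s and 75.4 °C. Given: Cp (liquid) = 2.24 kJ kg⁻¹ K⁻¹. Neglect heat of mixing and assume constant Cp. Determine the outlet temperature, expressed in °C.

Adiabatic, steady state ⇒ Σ ṁᵢCp,ᵢ(T_out − Tᵢ) = 0
T_out = Σ ṁᵢCp,ᵢTᵢ / Σ ṁᵢCp,ᵢ
      = 6739.6 / 86.8 = 77.645 °C

T_out = 77.6 °C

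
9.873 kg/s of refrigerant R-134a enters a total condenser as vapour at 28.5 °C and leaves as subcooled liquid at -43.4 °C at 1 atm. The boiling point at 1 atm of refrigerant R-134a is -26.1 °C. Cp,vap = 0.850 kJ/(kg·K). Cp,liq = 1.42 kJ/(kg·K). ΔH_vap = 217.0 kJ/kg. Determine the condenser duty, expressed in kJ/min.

vapour 28.5→-26.1 °C: -46.41 kJ/kg
condensation at -26.1 °C: -217 kJ/kg
liquid -26.1→-43.4 °C: -24.566 kJ/kg
Δh = -46.41 + -217 + -24.566 = -287.98 kJ/kg
Q = ṁ·Δh = 9.873 kg/s × -287.98 kJ/kg = -2843.2 kJ/s
|Q| = 2843.2 kW = 170590 kJ/min

Q_c = 171000 kJ/min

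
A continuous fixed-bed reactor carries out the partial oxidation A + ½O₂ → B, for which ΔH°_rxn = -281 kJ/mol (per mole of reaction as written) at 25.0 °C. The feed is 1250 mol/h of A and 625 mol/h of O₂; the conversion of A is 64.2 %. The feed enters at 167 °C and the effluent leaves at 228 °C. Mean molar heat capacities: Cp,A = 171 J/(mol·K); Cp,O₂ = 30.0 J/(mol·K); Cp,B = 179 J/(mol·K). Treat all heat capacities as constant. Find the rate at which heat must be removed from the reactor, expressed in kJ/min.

Extent of reaction ξ = 0.642 × 1250 = 802.5 mol/h
Reaction term: ξ·ΔH°_rxn = 802.5 × -281 = -225500 kJ/h
Sensible, feed 167→25 °C: -33015 kJ/h
Outlet flows (mol/h): A 447.5, O₂ 223.75, B 802.5
Sensible, products 25→228 °C: 46057 kJ/h
Q = ΔH = -212460 kJ/h = -59.017 kW
Heat removed = 3541 kJ/min

Q_out = 3540 kJ/min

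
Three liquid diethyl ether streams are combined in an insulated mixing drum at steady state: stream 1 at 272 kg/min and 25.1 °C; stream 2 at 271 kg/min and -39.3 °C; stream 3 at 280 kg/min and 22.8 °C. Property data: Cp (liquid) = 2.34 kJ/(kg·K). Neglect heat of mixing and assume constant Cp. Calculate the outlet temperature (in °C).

T_out = 3.11 °C

Adiabatic, steady state ⇒ Σ ṁᵢCp,ᵢ(T_out − Tᵢ) = 0
T_out = Σ ṁᵢCp,ᵢTᵢ / Σ ṁᵢCp,ᵢ
      = 5992.5 / 1925.8 = 3.1117 °C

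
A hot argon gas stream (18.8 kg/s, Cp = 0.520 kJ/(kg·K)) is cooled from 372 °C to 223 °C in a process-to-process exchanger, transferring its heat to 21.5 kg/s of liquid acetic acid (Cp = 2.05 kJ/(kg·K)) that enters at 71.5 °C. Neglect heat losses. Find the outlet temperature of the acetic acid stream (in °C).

Heat released by hot stream: Q = 18.8 × 0.520 × (372 − 223) = 1456.6 kJ/s
Energy balance on cold side (adiabatic exchanger): Q = ṁ_c·Cp_c·(T_c,out − T_c,in)
T_c,out = 71.5 + 1456.6/(21.5 × 2.05) = 104.55 °C

T_c,out = 105 °C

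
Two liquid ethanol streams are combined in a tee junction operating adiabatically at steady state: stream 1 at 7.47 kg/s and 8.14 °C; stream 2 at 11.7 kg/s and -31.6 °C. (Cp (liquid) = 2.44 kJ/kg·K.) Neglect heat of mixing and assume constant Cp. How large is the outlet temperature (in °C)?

No heat crosses the boundary, so H_out = H_in.
T_out = Σ ṁᵢCp,ᵢTᵢ / Σ ṁᵢCp,ᵢ
      = -753.75 / 46.775 = -16.114 °C

T_out = -16.1 °C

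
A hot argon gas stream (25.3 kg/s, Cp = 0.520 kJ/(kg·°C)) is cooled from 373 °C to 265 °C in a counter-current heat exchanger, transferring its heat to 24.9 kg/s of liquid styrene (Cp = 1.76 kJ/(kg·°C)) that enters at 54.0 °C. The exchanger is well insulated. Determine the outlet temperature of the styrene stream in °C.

T_c,out = 86.4 °C

Heat released by hot stream: Q = 25.3 × 0.520 × (373 − 265) = 1420.8 kJ/s
Energy balance on cold side (adiabatic exchanger): Q = ṁ_c·Cp_c·(T_c,out − T_c,in)
T_c,out = 54.0 + 1420.8/(24.9 × 1.76) = 86.422 °C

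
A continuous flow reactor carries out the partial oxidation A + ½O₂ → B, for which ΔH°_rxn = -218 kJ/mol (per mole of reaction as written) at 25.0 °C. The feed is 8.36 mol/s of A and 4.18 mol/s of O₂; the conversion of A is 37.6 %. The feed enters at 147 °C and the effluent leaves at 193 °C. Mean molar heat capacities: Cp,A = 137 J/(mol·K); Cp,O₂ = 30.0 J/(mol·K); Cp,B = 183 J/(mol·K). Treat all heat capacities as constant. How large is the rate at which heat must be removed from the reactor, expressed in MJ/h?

Q_out = 2200 MJ/h

Extent of reaction ξ = 0.376 × 8.36 = 3.1434 mol/s
Reaction term: ξ·ΔH°_rxn = 3.1434 × -218 = -685.25 kJ/s
Sensible, feed 147→25 °C: -155.03 kJ/s
Outlet flows (mol/s): A 5.2166, O₂ 2.6083, B 3.1434
Sensible, products 25→193 °C: 229.85 kJ/s
Q = ΔH = -610.43 kJ/s = -610.43 kW
Heat removed = 2197.5 MJ/h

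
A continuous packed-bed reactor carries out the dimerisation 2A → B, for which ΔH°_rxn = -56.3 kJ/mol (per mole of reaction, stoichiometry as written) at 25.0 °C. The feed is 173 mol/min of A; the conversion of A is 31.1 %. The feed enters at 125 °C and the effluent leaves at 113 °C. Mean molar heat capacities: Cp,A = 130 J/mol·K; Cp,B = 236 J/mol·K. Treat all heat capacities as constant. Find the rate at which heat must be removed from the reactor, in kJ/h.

Q_out = 110000 kJ/h

Extent of reaction ξ = 0.311 × 173 / 2 = 26.901 mol/min
Reaction term: ξ·ΔH°_rxn = 26.901 × -56.3 = -1514.6 kJ/min
Sensible, feed 125→25 °C: -2249 kJ/min
Outlet flows (mol/min): A 119.2, B 26.901
Sensible, products 25→113 °C: 1922.3 kJ/min
Q = ΔH = -1841.3 kJ/min = -30.688 kW
Heat removed = 110480 kJ/h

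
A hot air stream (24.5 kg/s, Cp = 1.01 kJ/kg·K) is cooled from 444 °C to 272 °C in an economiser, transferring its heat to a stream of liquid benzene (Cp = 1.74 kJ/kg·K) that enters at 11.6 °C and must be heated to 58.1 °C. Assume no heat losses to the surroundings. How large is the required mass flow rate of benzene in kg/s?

ṁ_c = 52.6 kg/s

Heat released by hot stream: Q = 24.5 × 1.01 × (444 − 272) = 4256.1 kJ/s
Energy balance on cold side (adiabatic exchanger): Q = ṁ_c·Cp_c·(T_c,out − T_c,in)
ṁ_c = 4256.1 / [1.74 × (58.1 − 11.6)] = 52.603 kg/s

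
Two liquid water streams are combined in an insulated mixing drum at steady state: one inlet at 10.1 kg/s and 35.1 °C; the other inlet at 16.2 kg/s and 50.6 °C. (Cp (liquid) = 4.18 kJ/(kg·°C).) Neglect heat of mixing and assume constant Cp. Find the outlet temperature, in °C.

Energy balance with Q = 0: Σ ṁᵢCp,ᵢ(T_out − Tᵢ) = 0
T_out = Σ ṁᵢCp,ᵢTᵢ / Σ ṁᵢCp,ᵢ
      = 4908.3 / 109.93 = 44.648 °C

T_out = 44.6 °C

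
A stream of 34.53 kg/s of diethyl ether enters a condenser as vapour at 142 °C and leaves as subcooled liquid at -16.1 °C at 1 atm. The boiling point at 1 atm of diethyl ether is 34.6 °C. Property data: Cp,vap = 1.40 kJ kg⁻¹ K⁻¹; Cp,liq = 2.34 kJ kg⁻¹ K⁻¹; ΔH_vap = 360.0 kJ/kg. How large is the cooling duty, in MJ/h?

Q_c = 78200 MJ/h

vapour 142→34.6 °C: -150.36 kJ/kg
condensation at 34.6 °C: -360 kJ/kg
liquid 34.6→-16.1 °C: -118.64 kJ/kg
Δh = -150.36 + -360 + -118.64 = -629 kJ/kg
Q = ṁ·Δh = 34.53 kg/s × -629 kJ/kg = -21719 kJ/s
|Q| = 21719 kW = 78189 MJ/h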